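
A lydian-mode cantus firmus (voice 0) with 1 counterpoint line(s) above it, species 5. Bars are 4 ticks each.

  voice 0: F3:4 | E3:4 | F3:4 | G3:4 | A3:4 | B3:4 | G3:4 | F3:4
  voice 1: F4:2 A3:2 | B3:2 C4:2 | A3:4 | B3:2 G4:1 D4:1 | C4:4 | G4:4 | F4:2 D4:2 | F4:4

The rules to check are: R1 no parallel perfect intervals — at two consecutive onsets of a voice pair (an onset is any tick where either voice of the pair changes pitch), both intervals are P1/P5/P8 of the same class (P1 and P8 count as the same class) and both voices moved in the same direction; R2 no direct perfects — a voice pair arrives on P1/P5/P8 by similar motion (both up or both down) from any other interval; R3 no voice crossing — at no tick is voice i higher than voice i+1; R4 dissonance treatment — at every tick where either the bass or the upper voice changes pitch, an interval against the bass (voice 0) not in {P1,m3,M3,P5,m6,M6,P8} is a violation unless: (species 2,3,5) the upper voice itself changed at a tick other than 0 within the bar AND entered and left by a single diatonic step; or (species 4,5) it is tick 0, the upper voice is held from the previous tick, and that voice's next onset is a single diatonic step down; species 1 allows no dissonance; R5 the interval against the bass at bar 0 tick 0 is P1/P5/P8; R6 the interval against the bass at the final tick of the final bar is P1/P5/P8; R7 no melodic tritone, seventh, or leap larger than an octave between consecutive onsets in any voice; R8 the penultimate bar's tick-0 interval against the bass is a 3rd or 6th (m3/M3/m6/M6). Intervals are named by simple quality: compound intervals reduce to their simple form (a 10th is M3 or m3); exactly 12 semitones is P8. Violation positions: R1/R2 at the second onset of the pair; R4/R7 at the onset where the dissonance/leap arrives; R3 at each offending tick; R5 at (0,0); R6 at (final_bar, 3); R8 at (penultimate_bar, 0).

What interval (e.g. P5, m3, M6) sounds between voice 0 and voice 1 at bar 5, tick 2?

m6

voice 0=B3 voice 1=G4 -> m6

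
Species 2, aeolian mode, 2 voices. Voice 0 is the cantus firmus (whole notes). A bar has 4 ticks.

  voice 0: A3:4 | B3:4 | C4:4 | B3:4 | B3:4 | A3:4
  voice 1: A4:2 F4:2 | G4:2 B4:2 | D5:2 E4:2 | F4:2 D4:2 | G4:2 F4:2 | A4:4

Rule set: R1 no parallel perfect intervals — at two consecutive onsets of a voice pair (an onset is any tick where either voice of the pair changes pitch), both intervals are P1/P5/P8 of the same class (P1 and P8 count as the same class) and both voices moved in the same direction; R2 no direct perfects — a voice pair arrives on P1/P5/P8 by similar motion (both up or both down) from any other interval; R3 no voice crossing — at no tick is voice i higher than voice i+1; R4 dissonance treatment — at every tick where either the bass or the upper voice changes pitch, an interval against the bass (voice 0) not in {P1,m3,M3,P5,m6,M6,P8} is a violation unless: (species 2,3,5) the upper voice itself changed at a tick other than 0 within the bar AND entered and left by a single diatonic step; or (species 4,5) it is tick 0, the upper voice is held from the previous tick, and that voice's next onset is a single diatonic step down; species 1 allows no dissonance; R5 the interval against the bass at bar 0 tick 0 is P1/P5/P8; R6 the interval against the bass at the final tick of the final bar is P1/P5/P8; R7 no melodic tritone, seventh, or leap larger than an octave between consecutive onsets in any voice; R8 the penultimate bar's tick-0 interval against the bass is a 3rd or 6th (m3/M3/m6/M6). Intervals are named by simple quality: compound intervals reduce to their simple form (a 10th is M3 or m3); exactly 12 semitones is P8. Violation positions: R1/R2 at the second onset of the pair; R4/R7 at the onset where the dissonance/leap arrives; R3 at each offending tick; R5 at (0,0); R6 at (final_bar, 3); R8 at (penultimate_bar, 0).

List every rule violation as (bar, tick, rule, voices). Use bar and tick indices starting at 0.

(2, 0, R4, (0, 1))
(2, 2, R7, (1,))
(3, 0, R4, (0, 1))
(4, 2, R4, (0, 1))

bar 0: v0=A3 v1=A4 downbeat P8
bar 1: v0=B3 v1=G4 downbeat m6
bar 2: v0=C4 v1=D5 downbeat M2
bar 3: v0=B3 v1=F4 downbeat TT
bar 4: v0=B3 v1=G4 downbeat m6
bar 5: v0=A3 v1=A4 downbeat P8
  -> R4 @ bar 2 tick 0 v(0, 1): C4/D5 M2 untreated
  -> R7 @ bar 2 tick 2 v(1,): D5->E4 leap 10st
  -> R4 @ bar 3 tick 0 v(0, 1): B3/F4 TT untreated
  -> R4 @ bar 4 tick 2 v(0, 1): B3/F4 TT untreated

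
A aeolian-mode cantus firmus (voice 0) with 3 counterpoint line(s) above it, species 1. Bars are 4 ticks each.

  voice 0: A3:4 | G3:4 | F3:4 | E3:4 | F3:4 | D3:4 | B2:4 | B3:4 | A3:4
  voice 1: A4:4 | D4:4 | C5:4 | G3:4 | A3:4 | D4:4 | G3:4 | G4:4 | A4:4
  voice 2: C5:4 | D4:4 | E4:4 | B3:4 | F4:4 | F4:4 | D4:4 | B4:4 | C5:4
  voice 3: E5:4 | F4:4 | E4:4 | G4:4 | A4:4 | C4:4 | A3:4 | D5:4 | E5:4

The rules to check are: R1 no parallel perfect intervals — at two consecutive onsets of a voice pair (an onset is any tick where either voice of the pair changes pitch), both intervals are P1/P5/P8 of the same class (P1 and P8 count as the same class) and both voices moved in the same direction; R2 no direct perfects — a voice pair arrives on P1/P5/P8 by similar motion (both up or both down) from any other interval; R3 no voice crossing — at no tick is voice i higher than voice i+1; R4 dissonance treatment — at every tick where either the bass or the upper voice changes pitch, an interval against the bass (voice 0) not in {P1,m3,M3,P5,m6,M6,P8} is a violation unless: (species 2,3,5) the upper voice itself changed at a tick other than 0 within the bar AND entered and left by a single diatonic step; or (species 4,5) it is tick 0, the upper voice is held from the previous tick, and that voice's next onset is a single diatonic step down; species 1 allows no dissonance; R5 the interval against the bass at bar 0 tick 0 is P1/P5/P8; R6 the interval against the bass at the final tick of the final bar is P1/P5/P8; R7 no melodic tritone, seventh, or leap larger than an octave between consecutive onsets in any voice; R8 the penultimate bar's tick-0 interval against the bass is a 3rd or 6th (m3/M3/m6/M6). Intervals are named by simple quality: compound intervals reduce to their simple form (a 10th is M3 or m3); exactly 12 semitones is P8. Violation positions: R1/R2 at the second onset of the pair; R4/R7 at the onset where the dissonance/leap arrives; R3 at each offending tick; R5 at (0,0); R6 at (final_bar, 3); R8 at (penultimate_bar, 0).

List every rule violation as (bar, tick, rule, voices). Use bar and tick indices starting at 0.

(0, 0, R5, (0, 2))
(1, 0, R2, (0, 1))
(1, 0, R2, (0, 2))
(1, 0, R2, (1, 2))
(1, 0, R4, (0, 3))
(1, 0, R7, (2,))
(1, 0, R7, (3,))
(2, 0, R3, (1, 2))
(2, 0, R4, (0, 2))
(2, 0, R4, (0, 3))
(2, 0, R7, (1,))
(2, 1, R3, (1, 2))
(2, 2, R3, (1, 2))
(2, 3, R3, (1, 2))
(3, 0, R2, (0, 2))
(3, 0, R7, (1,))
(4, 0, R1, (1, 3))
(4, 0, R2, (0, 2))
(4, 0, R7, (2,))
(5, 0, R3, (2, 3))
(5, 0, R4, (0, 3))
(5, 1, R3, (2, 3))
(5, 2, R3, (2, 3))
(5, 3, R3, (2, 3))
(6, 0, R2, (1, 2))
(6, 0, R3, (2, 3))
(6, 0, R4, (0, 3))
(6, 1, R3, (2, 3))
(6, 2, R3, (2, 3))
(6, 3, R3, (2, 3))
(7, 0, R2, (0, 2))
(7, 0, R2, (1, 3))
(7, 0, R7, (3,))
(7, 0, R8, (0, 2))
(8, 0, R1, (1, 3))
(8, 3, R6, (0, 2))

bar 0: v0=A3 v1=A4 v2=C5 v3=E5 downbeat P5
bar 1: v0=G3 v1=D4 v2=D4 v3=F4 downbeat m7
bar 2: v0=F3 v1=C5 v2=E4 v3=E4 downbeat M7
bar 3: v0=E3 v1=G3 v2=B3 v3=G4 downbeat m3
bar 4: v0=F3 v1=A3 v2=F4 v3=A4 downbeat M3
bar 5: v0=D3 v1=D4 v2=F4 v3=C4 downbeat m7
bar 6: v0=B2 v1=G3 v2=D4 v3=A3 downbeat m7
bar 7: v0=B3 v1=G4 v2=B4 v3=D5 downbeat m3
bar 8: v0=A3 v1=A4 v2=C5 v3=E5 downbeat P5
  -> R5 @ bar 0 tick 0 v(0, 2): opens on m3
  -> R2 @ bar 1 tick 0 v(0, 1): A3/A4 P8 -> G3/D4 P5 similar
  -> R2 @ bar 1 tick 0 v(0, 2): A3/C5 m3 -> G3/D4 P5 similar
  -> R2 @ bar 1 tick 0 v(1, 2): A4/C5 m3 -> D4/D4 P1 similar
  -> R4 @ bar 1 tick 0 v(0, 3): G3/F4 m7 untreated
  -> R7 @ bar 1 tick 0 v(2,): C5->D4 leap 10st
  -> R7 @ bar 1 tick 0 v(3,): E5->F4 leap 11st
  -> R3 @ bar 2 tick 0 v(1, 2): C5 above E4
  -> R4 @ bar 2 tick 0 v(0, 2): F3/E4 M7 untreated
  -> R4 @ bar 2 tick 0 v(0, 3): F3/E4 M7 untreated
  -> R7 @ bar 2 tick 0 v(1,): D4->C5 leap 10st
  -> R3 @ bar 2 tick 1 v(1, 2): C5 above E4
  -> R3 @ bar 2 tick 2 v(1, 2): C5 above E4
  -> R3 @ bar 2 tick 3 v(1, 2): C5 above E4
  -> R2 @ bar 3 tick 0 v(0, 2): F3/E4 M7 -> E3/B3 P5 similar
  -> R7 @ bar 3 tick 0 v(1,): C5->G3 leap 17st
  -> R1 @ bar 4 tick 0 v(1, 3): G3/G4 P8 -> A3/A4 P8 similar
  -> R2 @ bar 4 tick 0 v(0, 2): E3/B3 P5 -> F3/F4 P8 similar
  -> R7 @ bar 4 tick 0 v(2,): B3->F4 leap 6st
  -> R3 @ bar 5 tick 0 v(2, 3): F4 above C4
  -> R4 @ bar 5 tick 0 v(0, 3): D3/C4 m7 untreated
  -> R3 @ bar 5 tick 1 v(2, 3): F4 above C4
  -> R3 @ bar 5 tick 2 v(2, 3): F4 above C4
  -> R3 @ bar 5 tick 3 v(2, 3): F4 above C4
  -> R2 @ bar 6 tick 0 v(1, 2): D4/F4 m3 -> G3/D4 P5 similar
  -> R3 @ bar 6 tick 0 v(2, 3): D4 above A3
  -> R4 @ bar 6 tick 0 v(0, 3): B2/A3 m7 untreated
  -> R3 @ bar 6 tick 1 v(2, 3): D4 above A3
  -> R3 @ bar 6 tick 2 v(2, 3): D4 above A3
  -> R3 @ bar 6 tick 3 v(2, 3): D4 above A3
  -> R2 @ bar 7 tick 0 v(0, 2): B2/D4 m3 -> B3/B4 P8 similar
  -> R2 @ bar 7 tick 0 v(1, 3): G3/A3 M2 -> G4/D5 P5 similar
  -> R7 @ bar 7 tick 0 v(3,): A3->D5 leap 17st
  -> R8 @ bar 7 tick 0 v(0, 2): penult P8 not 3rd/6th
  -> R1 @ bar 8 tick 0 v(1, 3): G4/D5 P5 -> A4/E5 P5 similar
  -> R6 @ bar 8 tick 3 v(0, 2): closes on m3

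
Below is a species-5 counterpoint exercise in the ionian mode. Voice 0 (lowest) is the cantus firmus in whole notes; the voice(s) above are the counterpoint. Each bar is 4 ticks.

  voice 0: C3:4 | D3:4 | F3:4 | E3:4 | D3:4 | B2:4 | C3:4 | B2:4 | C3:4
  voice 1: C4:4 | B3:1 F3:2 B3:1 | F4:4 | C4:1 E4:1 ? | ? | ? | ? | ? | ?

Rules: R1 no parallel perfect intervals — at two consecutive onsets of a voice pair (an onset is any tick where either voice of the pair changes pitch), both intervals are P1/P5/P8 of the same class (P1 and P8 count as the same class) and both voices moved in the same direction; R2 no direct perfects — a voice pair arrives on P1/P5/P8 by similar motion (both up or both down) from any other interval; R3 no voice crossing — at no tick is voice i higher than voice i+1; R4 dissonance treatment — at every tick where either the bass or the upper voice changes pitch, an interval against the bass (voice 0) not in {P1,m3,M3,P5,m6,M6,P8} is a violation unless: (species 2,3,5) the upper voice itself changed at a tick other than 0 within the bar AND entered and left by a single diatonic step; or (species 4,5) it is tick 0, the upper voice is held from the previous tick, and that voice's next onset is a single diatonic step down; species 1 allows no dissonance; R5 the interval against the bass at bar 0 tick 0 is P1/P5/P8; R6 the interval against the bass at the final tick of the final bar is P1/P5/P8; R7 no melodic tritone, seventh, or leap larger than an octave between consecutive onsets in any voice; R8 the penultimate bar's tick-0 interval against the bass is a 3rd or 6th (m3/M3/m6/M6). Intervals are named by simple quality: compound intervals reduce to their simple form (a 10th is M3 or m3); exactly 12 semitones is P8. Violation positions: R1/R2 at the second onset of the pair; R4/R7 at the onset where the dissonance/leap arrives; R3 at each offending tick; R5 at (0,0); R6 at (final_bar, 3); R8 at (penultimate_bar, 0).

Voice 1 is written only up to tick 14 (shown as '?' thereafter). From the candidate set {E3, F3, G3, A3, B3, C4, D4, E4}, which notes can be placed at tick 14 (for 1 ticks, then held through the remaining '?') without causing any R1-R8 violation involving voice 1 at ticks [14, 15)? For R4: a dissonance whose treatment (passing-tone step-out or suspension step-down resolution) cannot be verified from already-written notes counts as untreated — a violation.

{B3, C4, E3, E4, G3}

E3: legal
F3: violates R4,R7
G3: legal
A3: violates R4
B3: legal
C4: legal
D4: violates R4
E4: legal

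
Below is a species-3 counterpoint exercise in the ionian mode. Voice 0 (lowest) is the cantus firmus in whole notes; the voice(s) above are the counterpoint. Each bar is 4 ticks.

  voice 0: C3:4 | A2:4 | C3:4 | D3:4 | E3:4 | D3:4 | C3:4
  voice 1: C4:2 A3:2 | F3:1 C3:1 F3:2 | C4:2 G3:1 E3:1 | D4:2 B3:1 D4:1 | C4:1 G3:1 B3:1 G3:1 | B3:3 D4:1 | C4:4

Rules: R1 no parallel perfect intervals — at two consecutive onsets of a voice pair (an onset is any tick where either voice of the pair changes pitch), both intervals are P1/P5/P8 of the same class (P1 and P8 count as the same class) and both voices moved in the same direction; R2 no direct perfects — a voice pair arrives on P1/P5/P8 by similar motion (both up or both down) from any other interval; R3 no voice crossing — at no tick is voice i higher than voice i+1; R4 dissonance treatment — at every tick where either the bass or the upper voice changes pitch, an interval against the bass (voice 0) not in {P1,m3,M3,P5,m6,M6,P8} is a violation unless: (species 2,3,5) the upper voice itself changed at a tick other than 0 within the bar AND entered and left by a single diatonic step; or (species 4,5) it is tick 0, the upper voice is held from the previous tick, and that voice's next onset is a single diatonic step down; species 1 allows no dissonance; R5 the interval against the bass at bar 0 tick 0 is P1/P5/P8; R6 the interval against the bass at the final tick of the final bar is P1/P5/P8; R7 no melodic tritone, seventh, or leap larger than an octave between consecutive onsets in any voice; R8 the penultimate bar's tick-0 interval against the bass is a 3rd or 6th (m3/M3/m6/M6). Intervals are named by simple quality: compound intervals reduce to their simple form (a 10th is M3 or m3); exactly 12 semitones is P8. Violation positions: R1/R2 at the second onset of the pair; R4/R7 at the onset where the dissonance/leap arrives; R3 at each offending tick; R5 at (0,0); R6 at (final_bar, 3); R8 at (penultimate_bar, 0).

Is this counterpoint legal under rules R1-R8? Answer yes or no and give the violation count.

bar 0: v0=C3 v1=C4 (P8)
bar 1: v0=A2 v1=F3 (m6)
bar 2: v0=C3 v1=C4 (P8)
bar 3: v0=D3 v1=D4 (P8)
bar 4: v0=E3 v1=C4 (m6)
bar 5: v0=D3 v1=B3 (M6)
bar 6: v0=C3 v1=C4 (P8)
  R2 @ bar2.0: A2/F3 m6 -> C3/C4 P8 similar
  R2 @ bar3.0: C3/E3 M3 -> D3/D4 P8 similar
  R7 @ bar3.0: E3->D4 leap 10st
  R1 @ bar6.0: D3/D4 P8 -> C3/C4 P8 similar

No (4 violations)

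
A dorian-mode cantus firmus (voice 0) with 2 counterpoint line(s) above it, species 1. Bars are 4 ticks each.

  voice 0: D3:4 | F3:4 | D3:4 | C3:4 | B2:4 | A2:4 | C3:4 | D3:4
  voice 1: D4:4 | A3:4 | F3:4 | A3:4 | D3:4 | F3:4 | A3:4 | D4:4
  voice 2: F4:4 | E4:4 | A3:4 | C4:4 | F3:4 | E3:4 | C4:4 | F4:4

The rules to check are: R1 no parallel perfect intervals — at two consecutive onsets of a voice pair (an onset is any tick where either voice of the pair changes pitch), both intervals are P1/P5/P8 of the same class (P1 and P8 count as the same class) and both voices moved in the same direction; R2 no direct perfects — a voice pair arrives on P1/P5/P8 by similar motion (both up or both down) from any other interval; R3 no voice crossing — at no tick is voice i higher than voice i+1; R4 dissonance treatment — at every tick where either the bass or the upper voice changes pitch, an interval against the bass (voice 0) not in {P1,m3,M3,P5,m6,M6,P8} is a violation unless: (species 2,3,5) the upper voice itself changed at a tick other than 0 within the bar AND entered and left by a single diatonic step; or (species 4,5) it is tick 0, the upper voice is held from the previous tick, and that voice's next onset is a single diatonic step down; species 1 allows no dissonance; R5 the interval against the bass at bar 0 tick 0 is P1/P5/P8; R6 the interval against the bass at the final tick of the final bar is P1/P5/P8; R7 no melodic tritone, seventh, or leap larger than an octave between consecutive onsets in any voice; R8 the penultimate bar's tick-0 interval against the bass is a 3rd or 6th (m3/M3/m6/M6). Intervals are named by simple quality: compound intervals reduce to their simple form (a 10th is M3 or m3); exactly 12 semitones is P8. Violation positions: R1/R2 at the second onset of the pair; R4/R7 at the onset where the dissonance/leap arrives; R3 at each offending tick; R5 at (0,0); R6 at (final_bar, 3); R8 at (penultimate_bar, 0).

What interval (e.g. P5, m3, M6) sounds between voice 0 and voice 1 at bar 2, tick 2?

m3

voice 0=D3 voice 1=F3 -> m3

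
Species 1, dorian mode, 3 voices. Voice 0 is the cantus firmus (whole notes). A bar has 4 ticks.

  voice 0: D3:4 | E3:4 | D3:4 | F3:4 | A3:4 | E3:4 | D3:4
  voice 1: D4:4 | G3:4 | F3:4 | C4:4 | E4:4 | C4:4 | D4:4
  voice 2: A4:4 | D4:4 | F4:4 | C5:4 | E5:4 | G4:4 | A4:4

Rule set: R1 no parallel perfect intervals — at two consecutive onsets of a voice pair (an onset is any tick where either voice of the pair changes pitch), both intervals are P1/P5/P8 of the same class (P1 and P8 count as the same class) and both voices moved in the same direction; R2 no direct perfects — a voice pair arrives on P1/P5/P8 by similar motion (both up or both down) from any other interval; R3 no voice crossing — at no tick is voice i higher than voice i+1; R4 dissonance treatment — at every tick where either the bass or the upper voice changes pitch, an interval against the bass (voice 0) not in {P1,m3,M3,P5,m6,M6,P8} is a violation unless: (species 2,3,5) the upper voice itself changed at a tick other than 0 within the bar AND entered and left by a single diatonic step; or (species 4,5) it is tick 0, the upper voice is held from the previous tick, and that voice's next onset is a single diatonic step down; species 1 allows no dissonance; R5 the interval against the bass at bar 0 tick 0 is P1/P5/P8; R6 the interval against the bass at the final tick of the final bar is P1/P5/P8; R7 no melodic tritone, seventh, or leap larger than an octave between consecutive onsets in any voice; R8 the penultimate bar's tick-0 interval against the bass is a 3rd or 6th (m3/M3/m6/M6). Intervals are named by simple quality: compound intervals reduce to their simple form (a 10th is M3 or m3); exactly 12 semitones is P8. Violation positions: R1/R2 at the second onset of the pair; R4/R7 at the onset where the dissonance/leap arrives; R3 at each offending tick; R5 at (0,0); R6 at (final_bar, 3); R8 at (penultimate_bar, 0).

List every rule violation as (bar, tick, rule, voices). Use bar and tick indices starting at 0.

(1, 0, R1, (1, 2))
(1, 0, R4, (0, 2))
(3, 0, R1, (1, 2))
(3, 0, R2, (0, 1))
(3, 0, R2, (0, 2))
(4, 0, R1, (0, 1))
(4, 0, R1, (0, 2))
(4, 0, R1, (1, 2))
(5, 0, R2, (1, 2))
(6, 0, R1, (1, 2))

bar 0: v0=D3 v1=D4 v2=A4 downbeat P5
bar 1: v0=E3 v1=G3 v2=D4 downbeat m7
bar 2: v0=D3 v1=F3 v2=F4 downbeat m3
bar 3: v0=F3 v1=C4 v2=C5 downbeat P5
bar 4: v0=A3 v1=E4 v2=E5 downbeat P5
bar 5: v0=E3 v1=C4 v2=G4 downbeat m3
bar 6: v0=D3 v1=D4 v2=A4 downbeat P5
  -> R1 @ bar 1 tick 0 v(1, 2): D4/A4 P5 -> G3/D4 P5 similar
  -> R4 @ bar 1 tick 0 v(0, 2): E3/D4 m7 untreated
  -> R1 @ bar 3 tick 0 v(1, 2): F3/F4 P8 -> C4/C5 P8 similar
  -> R2 @ bar 3 tick 0 v(0, 1): D3/F3 m3 -> F3/C4 P5 similar
  -> R2 @ bar 3 tick 0 v(0, 2): D3/F4 m3 -> F3/C5 P5 similar
  -> R1 @ bar 4 tick 0 v(0, 1): F3/C4 P5 -> A3/E4 P5 similar
  -> R1 @ bar 4 tick 0 v(0, 2): F3/C5 P5 -> A3/E5 P5 similar
  -> R1 @ bar 4 tick 0 v(1, 2): C4/C5 P8 -> E4/E5 P8 similar
  -> R2 @ bar 5 tick 0 v(1, 2): E4/E5 P8 -> C4/G4 P5 similar
  -> R1 @ bar 6 tick 0 v(1, 2): C4/G4 P5 -> D4/A4 P5 similar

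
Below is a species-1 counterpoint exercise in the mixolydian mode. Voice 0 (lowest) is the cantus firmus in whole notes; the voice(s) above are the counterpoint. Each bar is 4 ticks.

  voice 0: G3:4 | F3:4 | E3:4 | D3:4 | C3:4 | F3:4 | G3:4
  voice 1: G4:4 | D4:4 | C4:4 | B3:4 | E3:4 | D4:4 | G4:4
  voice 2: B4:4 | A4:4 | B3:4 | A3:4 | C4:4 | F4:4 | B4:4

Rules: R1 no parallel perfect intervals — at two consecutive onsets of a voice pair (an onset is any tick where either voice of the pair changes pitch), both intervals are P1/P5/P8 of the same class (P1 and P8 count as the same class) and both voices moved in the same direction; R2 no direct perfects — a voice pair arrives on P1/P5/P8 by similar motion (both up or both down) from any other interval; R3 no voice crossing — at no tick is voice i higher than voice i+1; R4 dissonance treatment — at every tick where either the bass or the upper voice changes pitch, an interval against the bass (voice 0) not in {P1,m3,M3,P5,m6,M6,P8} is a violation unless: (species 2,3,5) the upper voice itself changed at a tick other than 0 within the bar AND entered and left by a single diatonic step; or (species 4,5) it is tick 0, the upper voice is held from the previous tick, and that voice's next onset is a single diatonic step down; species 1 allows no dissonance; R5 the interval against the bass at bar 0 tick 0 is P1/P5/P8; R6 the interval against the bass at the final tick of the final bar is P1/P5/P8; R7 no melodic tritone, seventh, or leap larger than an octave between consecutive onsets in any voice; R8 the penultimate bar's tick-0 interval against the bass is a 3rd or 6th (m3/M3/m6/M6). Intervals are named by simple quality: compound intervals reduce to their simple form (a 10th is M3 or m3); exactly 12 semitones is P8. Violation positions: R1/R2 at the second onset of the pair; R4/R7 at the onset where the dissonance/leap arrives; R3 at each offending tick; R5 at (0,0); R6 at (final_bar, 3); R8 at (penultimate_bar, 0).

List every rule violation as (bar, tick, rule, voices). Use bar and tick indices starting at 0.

bar 0: v0=G3 v1=G4 v2=B4 downbeat M3
bar 1: v0=F3 v1=D4 v2=A4 downbeat M3
bar 2: v0=E3 v1=C4 v2=B3 downbeat P5
bar 3: v0=D3 v1=B3 v2=A3 downbeat P5
bar 4: v0=C3 v1=E3 v2=C4 downbeat P8
bar 5: v0=F3 v1=D4 v2=F4 downbeat P8
bar 6: v0=G3 v1=G4 v2=B4 downbeat M3
  -> R5 @ bar 0 tick 0 v(0, 2): opens on M3
  -> R2 @ bar 1 tick 0 v(1, 2): G4/B4 M3 -> D4/A4 P5 similar
  -> R2 @ bar 2 tick 0 v(0, 2): F3/A4 M3 -> E3/B3 P5 similar
  -> R3 @ bar 2 tick 0 v(1, 2): C4 above B3
  -> R7 @ bar 2 tick 0 v(2,): A4->B3 leap 10st
  -> R3 @ bar 2 tick 1 v(1, 2): C4 above B3
  -> R3 @ bar 2 tick 2 v(1, 2): C4 above B3
  -> R3 @ bar 2 tick 3 v(1, 2): C4 above B3
  -> R1 @ bar 3 tick 0 v(0, 2): E3/B3 P5 -> D3/A3 P5 similar
  -> R3 @ bar 3 tick 0 v(1, 2): B3 above A3
  -> R3 @ bar 3 tick 1 v(1, 2): B3 above A3
  -> R3 @ bar 3 tick 2 v(1, 2): B3 above A3
  -> R3 @ bar 3 tick 3 v(1, 2): B3 above A3
  -> R1 @ bar 5 tick 0 v(0, 2): C3/C4 P8 -> F3/F4 P8 similar
  -> R7 @ bar 5 tick 0 v(1,): E3->D4 leap 10st
  -> R8 @ bar 5 tick 0 v(0, 2): penult P8 not 3rd/6th
  -> R2 @ bar 6 tick 0 v(0, 1): F3/D4 M6 -> G3/G4 P8 similar
  -> R7 @ bar 6 tick 0 v(2,): F4->B4 leap 6st
  -> R6 @ bar 6 tick 3 v(0, 2): closes on M3

(0, 0, R5, (0, 2))
(1, 0, R2, (1, 2))
(2, 0, R2, (0, 2))
(2, 0, R3, (1, 2))
(2, 0, R7, (2,))
(2, 1, R3, (1, 2))
(2, 2, R3, (1, 2))
(2, 3, R3, (1, 2))
(3, 0, R1, (0, 2))
(3, 0, R3, (1, 2))
(3, 1, R3, (1, 2))
(3, 2, R3, (1, 2))
(3, 3, R3, (1, 2))
(5, 0, R1, (0, 2))
(5, 0, R7, (1,))
(5, 0, R8, (0, 2))
(6, 0, R2, (0, 1))
(6, 0, R7, (2,))
(6, 3, R6, (0, 2))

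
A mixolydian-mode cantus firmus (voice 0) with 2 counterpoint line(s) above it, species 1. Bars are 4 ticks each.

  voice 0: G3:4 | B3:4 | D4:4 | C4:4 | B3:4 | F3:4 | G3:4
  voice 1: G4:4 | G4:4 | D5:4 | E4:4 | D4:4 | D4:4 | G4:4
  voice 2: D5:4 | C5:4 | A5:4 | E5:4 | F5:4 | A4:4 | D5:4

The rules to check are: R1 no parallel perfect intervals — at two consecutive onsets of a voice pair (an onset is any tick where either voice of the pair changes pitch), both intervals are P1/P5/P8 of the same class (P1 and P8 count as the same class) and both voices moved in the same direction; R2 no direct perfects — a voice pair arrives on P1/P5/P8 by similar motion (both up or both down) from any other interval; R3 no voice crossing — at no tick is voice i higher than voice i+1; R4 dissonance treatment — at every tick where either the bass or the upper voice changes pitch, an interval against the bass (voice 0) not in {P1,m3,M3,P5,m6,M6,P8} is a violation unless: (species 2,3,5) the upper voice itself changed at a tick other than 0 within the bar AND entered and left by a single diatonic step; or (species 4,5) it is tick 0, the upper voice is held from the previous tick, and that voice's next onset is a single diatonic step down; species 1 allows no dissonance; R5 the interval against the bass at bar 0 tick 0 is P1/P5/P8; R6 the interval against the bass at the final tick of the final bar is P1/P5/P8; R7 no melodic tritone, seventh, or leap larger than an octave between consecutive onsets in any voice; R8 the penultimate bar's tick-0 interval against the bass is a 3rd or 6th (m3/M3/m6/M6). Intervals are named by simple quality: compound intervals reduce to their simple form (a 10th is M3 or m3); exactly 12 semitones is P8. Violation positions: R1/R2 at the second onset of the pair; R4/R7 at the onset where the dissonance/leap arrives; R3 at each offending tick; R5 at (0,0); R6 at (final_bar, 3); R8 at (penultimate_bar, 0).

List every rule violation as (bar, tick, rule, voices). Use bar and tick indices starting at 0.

(1, 0, R4, (0, 2))
(2, 0, R2, (0, 1))
(2, 0, R2, (0, 2))
(2, 0, R2, (1, 2))
(3, 0, R2, (1, 2))
(3, 0, R7, (1,))
(4, 0, R4, (0, 2))
(5, 0, R7, (0,))
(6, 0, R1, (1, 2))
(6, 0, R2, (0, 1))
(6, 0, R2, (0, 2))

bar 0: v0=G3 v1=G4 v2=D5 downbeat P5
bar 1: v0=B3 v1=G4 v2=C5 downbeat m2
bar 2: v0=D4 v1=D5 v2=A5 downbeat P5
bar 3: v0=C4 v1=E4 v2=E5 downbeat M3
bar 4: v0=B3 v1=D4 v2=F5 downbeat TT
bar 5: v0=F3 v1=D4 v2=A4 downbeat M3
bar 6: v0=G3 v1=G4 v2=D5 downbeat P5
  -> R4 @ bar 1 tick 0 v(0, 2): B3/C5 m2 untreated
  -> R2 @ bar 2 tick 0 v(0, 1): B3/G4 m6 -> D4/D5 P8 similar
  -> R2 @ bar 2 tick 0 v(0, 2): B3/C5 m2 -> D4/A5 P5 similar
  -> R2 @ bar 2 tick 0 v(1, 2): G4/C5 P4 -> D5/A5 P5 similar
  -> R2 @ bar 3 tick 0 v(1, 2): D5/A5 P5 -> E4/E5 P8 similar
  -> R7 @ bar 3 tick 0 v(1,): D5->E4 leap 10st
  -> R4 @ bar 4 tick 0 v(0, 2): B3/F5 TT untreated
  -> R7 @ bar 5 tick 0 v(0,): B3->F3 leap 6st
  -> R1 @ bar 6 tick 0 v(1, 2): D4/A4 P5 -> G4/D5 P5 similar
  -> R2 @ bar 6 tick 0 v(0, 1): F3/D4 M6 -> G3/G4 P8 similar
  -> R2 @ bar 6 tick 0 v(0, 2): F3/A4 M3 -> G3/D5 P5 similar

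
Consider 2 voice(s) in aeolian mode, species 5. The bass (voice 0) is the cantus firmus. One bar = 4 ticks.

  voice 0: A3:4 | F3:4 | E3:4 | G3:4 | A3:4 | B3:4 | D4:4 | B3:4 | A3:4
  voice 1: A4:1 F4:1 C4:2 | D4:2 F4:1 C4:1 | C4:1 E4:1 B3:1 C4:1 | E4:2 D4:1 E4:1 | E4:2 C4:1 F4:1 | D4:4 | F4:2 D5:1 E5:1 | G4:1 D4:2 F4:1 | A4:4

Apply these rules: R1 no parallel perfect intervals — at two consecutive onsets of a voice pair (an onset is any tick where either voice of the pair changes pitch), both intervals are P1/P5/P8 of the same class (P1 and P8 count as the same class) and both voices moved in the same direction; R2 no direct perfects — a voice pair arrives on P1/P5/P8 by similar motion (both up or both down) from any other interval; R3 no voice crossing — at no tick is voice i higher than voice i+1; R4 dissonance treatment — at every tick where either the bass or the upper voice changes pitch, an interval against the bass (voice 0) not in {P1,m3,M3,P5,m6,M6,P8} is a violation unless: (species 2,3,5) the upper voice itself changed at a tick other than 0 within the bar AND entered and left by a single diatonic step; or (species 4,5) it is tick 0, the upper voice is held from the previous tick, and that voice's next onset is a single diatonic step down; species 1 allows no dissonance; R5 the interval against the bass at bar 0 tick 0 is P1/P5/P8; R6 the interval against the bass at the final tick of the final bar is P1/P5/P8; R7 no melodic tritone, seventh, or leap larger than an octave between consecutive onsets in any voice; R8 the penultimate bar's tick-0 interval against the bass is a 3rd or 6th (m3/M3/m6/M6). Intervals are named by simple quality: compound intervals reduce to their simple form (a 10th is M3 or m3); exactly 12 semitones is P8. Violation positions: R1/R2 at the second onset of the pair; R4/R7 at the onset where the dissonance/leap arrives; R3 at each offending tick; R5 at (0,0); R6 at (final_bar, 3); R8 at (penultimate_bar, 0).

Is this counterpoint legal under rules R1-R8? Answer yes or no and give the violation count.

bar 0: v0=A3 v1=A4 (P8)
bar 1: v0=F3 v1=D4 (M6)
bar 2: v0=E3 v1=C4 (m6)
bar 3: v0=G3 v1=E4 (M6)
bar 4: v0=A3 v1=E4 (P5)
bar 5: v0=B3 v1=D4 (m3)
bar 6: v0=D4 v1=F4 (m3)
bar 7: v0=B3 v1=G4 (m6)
bar 8: v0=A3 v1=A4 (P8)
  R4 @ bar6.3: D4/E5 M2 untreated
  R4 @ bar7.3: B3/F4 TT untreated

No (2 violations)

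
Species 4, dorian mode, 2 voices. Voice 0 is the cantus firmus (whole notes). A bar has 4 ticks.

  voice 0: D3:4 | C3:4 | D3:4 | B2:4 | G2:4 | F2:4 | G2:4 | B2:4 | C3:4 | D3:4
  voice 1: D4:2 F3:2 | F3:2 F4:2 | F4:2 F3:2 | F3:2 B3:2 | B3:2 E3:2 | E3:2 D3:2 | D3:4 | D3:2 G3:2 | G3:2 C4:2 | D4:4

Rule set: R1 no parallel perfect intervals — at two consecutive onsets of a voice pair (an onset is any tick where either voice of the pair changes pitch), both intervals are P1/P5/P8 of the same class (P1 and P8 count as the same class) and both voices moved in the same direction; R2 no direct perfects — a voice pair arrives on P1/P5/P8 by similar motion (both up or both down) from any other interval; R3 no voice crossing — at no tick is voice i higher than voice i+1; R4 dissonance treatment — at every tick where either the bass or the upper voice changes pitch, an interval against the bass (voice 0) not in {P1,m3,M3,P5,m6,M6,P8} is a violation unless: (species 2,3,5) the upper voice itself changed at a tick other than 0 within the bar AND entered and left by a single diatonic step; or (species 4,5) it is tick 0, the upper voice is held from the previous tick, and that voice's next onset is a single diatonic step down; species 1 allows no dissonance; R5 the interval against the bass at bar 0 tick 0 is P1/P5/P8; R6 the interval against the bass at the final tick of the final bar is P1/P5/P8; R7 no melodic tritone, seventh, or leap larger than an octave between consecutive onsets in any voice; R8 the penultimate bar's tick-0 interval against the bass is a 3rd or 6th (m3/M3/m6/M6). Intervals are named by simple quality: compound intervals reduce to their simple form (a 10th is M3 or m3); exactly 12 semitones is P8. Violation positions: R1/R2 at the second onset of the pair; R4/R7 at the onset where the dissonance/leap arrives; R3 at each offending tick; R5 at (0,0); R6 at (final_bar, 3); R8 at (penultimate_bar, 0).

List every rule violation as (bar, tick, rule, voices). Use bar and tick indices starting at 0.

bar 0: v0=D3 v1=D4 downbeat P8
bar 1: v0=C3 v1=F3 downbeat P4
bar 2: v0=D3 v1=F4 downbeat m3
bar 3: v0=B2 v1=F3 downbeat TT
bar 4: v0=G2 v1=B3 downbeat M3
bar 5: v0=F2 v1=E3 downbeat M7
bar 6: v0=G2 v1=D3 downbeat P5
bar 7: v0=B2 v1=D3 downbeat m3
bar 8: v0=C3 v1=G3 downbeat P5
bar 9: v0=D3 v1=D4 downbeat P8
  -> R4 @ bar 1 tick 0 v(0, 1): C3/F3 P4 untreated
  -> R4 @ bar 1 tick 2 v(0, 1): C3/F4 P4 untreated
  -> R4 @ bar 3 tick 0 v(0, 1): B2/F3 TT untreated
  -> R7 @ bar 3 tick 2 v(1,): F3->B3 leap 6st
  -> R8 @ bar 8 tick 0 v(0, 1): penult P5 not 3rd/6th
  -> R1 @ bar 9 tick 0 v(0, 1): C3/C4 P8 -> D3/D4 P8 similar

(1, 0, R4, (0, 1))
(1, 2, R4, (0, 1))
(3, 0, R4, (0, 1))
(3, 2, R7, (1,))
(8, 0, R8, (0, 1))
(9, 0, R1, (0, 1))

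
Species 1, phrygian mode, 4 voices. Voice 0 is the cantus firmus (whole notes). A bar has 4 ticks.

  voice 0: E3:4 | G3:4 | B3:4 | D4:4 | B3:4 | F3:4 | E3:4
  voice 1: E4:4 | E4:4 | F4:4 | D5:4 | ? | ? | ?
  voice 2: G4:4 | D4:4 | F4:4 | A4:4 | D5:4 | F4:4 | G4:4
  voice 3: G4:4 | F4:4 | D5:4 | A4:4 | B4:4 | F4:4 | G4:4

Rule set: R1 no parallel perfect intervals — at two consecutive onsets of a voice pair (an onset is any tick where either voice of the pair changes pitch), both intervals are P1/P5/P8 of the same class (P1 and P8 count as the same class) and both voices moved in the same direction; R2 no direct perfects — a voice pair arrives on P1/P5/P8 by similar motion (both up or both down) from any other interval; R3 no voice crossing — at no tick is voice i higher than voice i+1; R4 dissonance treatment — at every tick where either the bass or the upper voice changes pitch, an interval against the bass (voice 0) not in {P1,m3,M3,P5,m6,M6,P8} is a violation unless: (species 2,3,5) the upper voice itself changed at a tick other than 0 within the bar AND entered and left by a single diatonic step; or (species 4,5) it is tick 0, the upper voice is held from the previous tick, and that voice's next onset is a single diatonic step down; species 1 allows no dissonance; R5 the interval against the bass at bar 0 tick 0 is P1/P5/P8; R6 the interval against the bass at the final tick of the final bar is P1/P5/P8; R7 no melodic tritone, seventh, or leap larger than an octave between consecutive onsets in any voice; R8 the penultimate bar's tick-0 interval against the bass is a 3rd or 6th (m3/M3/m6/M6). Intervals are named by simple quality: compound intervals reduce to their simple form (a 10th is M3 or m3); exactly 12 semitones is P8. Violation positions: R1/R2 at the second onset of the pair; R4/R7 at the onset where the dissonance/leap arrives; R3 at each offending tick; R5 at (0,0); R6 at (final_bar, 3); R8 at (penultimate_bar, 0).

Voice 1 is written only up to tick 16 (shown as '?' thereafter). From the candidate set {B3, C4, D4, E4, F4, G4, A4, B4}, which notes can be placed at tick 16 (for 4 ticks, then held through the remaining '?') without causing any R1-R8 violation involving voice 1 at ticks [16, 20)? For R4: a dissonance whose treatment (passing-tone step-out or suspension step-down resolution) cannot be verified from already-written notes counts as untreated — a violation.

{D4, G4}

B3: violates R1,R7
C4: violates R4,R7
D4: legal
E4: violates R4,R7
F4: violates R4
G4: legal
A4: violates R4
B4: violates R1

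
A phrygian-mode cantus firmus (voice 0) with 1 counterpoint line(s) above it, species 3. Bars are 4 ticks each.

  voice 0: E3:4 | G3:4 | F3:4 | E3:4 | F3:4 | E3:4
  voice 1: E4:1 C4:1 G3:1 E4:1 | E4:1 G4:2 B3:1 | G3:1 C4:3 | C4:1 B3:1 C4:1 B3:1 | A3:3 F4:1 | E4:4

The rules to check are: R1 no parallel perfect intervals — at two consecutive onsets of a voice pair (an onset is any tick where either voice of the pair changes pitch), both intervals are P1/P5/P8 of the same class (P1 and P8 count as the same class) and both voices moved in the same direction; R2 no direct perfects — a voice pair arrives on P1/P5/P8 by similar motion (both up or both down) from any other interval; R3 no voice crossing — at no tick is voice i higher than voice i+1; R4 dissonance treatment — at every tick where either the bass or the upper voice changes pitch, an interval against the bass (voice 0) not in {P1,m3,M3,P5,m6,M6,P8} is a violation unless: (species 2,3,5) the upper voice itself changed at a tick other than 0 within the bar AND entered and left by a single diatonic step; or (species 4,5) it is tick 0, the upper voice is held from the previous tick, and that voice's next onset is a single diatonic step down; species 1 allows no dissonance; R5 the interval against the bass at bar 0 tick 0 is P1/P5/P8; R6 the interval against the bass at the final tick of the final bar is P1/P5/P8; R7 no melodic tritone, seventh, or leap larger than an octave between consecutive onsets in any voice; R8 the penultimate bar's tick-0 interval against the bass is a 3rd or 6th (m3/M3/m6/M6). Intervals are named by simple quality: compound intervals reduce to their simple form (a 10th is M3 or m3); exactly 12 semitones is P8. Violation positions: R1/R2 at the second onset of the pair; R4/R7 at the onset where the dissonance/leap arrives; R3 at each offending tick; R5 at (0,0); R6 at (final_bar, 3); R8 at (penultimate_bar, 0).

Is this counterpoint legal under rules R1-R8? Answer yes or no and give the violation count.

bar 0: v0=E3 v1=E4 (P8)
bar 1: v0=G3 v1=E4 (M6)
bar 2: v0=F3 v1=G3 (M2)
bar 3: v0=E3 v1=C4 (m6)
bar 4: v0=F3 v1=A3 (M3)
bar 5: v0=E3 v1=E4 (P8)
  R4 @ bar2.0: F3/G3 M2 untreated
  R1 @ bar5.0: F3/F4 P8 -> E3/E4 P8 similar

No (2 violations)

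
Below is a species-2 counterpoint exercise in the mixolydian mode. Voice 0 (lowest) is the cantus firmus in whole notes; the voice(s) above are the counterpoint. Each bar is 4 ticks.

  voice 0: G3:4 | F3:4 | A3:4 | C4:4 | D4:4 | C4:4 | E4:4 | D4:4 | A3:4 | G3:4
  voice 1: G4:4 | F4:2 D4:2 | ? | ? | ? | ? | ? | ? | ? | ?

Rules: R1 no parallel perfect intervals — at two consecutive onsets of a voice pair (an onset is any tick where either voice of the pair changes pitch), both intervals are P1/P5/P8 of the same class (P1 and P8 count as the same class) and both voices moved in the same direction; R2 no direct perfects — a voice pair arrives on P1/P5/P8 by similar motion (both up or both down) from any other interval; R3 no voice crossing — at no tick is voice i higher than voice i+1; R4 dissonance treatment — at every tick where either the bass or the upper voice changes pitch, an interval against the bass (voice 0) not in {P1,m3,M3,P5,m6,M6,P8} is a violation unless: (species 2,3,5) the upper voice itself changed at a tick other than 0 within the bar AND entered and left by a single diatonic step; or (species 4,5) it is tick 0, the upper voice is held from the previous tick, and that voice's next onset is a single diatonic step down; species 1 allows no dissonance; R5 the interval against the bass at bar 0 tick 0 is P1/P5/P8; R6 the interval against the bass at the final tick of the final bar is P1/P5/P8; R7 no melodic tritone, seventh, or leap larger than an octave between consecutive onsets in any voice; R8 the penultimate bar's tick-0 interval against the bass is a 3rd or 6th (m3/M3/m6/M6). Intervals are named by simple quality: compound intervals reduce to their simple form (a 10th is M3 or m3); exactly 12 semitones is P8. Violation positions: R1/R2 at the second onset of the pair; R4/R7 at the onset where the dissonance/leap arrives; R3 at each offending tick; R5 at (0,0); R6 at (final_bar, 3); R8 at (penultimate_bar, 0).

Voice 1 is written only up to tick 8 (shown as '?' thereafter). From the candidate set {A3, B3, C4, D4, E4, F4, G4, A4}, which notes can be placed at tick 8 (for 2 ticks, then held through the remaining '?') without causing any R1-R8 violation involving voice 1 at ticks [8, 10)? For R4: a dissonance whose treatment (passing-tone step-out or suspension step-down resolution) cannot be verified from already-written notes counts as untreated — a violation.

{A3, C4, F4}

A3: legal
B3: violates R4
C4: legal
D4: violates R4
E4: violates R2
F4: legal
G4: violates R4
A4: violates R2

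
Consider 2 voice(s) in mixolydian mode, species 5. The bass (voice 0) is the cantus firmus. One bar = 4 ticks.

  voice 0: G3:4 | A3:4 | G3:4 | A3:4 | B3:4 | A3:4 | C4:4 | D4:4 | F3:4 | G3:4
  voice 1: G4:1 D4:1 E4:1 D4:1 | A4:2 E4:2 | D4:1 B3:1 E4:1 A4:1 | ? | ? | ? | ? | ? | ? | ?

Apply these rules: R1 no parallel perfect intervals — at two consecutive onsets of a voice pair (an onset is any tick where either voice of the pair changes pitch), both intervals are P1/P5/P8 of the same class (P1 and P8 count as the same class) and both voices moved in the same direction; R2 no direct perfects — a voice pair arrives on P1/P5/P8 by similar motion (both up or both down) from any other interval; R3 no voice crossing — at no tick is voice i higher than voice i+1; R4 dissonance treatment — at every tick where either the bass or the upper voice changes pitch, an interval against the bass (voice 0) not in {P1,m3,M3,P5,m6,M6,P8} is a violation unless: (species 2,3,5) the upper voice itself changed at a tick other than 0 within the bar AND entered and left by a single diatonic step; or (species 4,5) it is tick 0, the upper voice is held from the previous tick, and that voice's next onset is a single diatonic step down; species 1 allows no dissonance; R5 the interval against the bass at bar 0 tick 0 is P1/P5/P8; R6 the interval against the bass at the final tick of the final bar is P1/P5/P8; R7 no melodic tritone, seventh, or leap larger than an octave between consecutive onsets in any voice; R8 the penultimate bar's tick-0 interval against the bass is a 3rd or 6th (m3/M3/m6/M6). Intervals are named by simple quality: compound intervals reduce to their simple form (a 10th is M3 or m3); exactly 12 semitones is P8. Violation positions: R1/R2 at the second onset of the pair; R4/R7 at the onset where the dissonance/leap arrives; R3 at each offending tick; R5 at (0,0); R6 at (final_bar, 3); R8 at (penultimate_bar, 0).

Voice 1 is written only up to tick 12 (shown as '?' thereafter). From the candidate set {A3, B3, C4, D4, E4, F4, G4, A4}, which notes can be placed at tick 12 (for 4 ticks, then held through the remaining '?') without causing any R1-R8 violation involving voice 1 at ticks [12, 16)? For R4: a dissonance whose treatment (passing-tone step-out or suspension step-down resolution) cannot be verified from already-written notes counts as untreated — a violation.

A3: legal
B3: violates R4,R7
C4: legal
D4: violates R4
E4: legal
F4: legal
G4: violates R4
A4: legal

{A3, A4, C4, E4, F4}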